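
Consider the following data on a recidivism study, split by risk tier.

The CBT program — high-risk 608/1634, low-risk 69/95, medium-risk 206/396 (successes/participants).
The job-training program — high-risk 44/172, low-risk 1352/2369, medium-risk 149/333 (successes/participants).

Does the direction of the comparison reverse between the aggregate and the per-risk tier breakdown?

Yes

High-risk: the CBT program 608/1634 = 37.2%, the job-training program 44/172 = 25.6% → the CBT program
Low-risk: the CBT program 69/95 = 72.6%, the job-training program 1352/2369 = 57.1% → the CBT program
Medium-risk: the CBT program 206/396 = 52.0%, the job-training program 149/333 = 44.7% → the CBT program
Overall: the CBT program 883/2125 = 41.6%, the job-training program 1545/2874 = 53.8% → the job-training program
The CBT program wins each risk group but the job-training program wins overall — the comparison reverses. The CBT program's participants skew toward high-risk, which has a lower base rate.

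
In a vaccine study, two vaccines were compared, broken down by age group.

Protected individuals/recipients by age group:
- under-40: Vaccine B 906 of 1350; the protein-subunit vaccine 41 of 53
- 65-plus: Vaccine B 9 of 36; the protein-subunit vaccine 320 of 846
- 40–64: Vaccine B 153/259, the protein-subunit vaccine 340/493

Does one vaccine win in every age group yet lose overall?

Yes

Under-40: Vaccine B 906/1350 = 67.1%, the protein-subunit vaccine 41/53 = 77.4% → the protein-subunit vaccine
65-plus: Vaccine B 9/36 = 25.0%, the protein-subunit vaccine 320/846 = 37.8% → the protein-subunit vaccine
40–64: Vaccine B 153/259 = 59.1%, the protein-subunit vaccine 340/493 = 69.0% → the protein-subunit vaccine
Overall: Vaccine B 1068/1645 = 64.9%, the protein-subunit vaccine 701/1392 = 50.4% → Vaccine B
The protein-subunit vaccine wins each age group but Vaccine B wins overall — the comparison reverses. The protein-subunit vaccine's recipients skew toward 65-plus, which has a lower base rate.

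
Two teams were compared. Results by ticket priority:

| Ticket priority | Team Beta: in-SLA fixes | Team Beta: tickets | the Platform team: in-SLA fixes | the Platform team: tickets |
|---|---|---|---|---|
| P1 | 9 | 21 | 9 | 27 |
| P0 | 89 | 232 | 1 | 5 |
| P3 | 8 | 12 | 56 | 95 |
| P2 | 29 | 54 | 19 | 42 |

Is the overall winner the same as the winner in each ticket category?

No

P1: Team Beta 9/21 = 42.9%, the Platform team 9/27 = 33.3% → Team Beta
P0: Team Beta 89/232 = 38.4%, the Platform team 1/5 = 20.0% → Team Beta
P3: Team Beta 8/12 = 66.7%, the Platform team 56/95 = 58.9% → Team Beta
P2: Team Beta 29/54 = 53.7%, the Platform team 19/42 = 45.2% → Team Beta
Overall: Team Beta 135/319 = 42.3%, the Platform team 85/169 = 50.3% → the Platform team
Team Beta wins each ticket group but the Platform team wins overall — the comparison reverses. Team Beta's tickets skew toward P0, which has a lower base rate.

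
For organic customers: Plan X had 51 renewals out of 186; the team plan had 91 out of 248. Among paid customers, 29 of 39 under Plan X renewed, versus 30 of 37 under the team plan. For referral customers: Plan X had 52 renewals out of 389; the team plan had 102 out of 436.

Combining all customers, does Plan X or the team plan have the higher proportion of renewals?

Organic: Plan X 51/186 = 27.4%, the team plan 91/248 = 36.7% → the team plan
Paid: Plan X 29/39 = 74.4%, the team plan 30/37 = 81.1% → the team plan
Referral: Plan X 52/389 = 13.4%, the team plan 102/436 = 23.4% → the team plan
Overall: Plan X 132/614 = 21.5%, the team plan 223/721 = 30.9% → the team plan

the team plan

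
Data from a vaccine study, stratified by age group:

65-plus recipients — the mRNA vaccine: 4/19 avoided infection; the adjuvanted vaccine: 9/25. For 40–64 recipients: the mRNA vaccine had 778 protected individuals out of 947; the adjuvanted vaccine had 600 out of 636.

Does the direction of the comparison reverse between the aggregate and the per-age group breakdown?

No

65-plus: the mRNA vaccine 4/19 = 21.1%, the adjuvanted vaccine 9/25 = 36.0% → the adjuvanted vaccine
40–64: the mRNA vaccine 778/947 = 82.2%, the adjuvanted vaccine 600/636 = 94.3% → the adjuvanted vaccine
Overall: the mRNA vaccine 782/966 = 81.0%, the adjuvanted vaccine 609/661 = 92.1% → the adjuvanted vaccine
The adjuvanted vaccine wins overall and in every age group — no reversal.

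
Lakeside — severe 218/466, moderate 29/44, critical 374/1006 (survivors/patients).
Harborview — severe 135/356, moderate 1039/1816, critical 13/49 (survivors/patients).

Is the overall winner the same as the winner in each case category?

Severe: Lakeside 218/466 = 46.8%, Harborview 135/356 = 37.9% → Lakeside
Moderate: Lakeside 29/44 = 65.9%, Harborview 1039/1816 = 57.2% → Lakeside
Critical: Lakeside 374/1006 = 37.2%, Harborview 13/49 = 26.5% → Lakeside
Overall: Lakeside 621/1516 = 41.0%, Harborview 1187/2221 = 53.4% → Harborview
Lakeside wins each case group but Harborview wins overall — the comparison reverses. Lakeside's patients skew toward critical, which has a lower base rate.

No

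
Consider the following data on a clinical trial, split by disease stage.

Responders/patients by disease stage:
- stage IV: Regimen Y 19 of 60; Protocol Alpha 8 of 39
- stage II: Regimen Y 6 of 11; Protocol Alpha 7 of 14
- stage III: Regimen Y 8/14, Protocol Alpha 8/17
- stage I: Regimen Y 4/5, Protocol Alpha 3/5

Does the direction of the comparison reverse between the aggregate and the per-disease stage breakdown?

No

Stage IV: Regimen Y 19/60 = 31.7%, Protocol Alpha 8/39 = 20.5% → Regimen Y
Stage II: Regimen Y 6/11 = 54.5%, Protocol Alpha 7/14 = 50.0% → Regimen Y
Stage III: Regimen Y 8/14 = 57.1%, Protocol Alpha 8/17 = 47.1% → Regimen Y
Stage I: Regimen Y 4/5 = 80.0%, Protocol Alpha 3/5 = 60.0% → Regimen Y
Overall: Regimen Y 37/90 = 41.1%, Protocol Alpha 26/75 = 34.7% → Regimen Y
Regimen Y wins overall and in every disease group — no reversal.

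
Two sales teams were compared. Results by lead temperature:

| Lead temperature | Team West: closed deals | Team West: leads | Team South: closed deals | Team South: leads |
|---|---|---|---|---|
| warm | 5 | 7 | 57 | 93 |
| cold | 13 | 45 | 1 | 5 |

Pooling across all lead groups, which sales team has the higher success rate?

Warm: Team West 5/7 = 71.4%, Team South 57/93 = 61.3% → Team West
Cold: Team West 13/45 = 28.9%, Team South 1/5 = 20.0% → Team West
Overall: Team West 18/52 = 34.6%, Team South 58/98 = 59.2% → Team South
(Team West wins every lead group but Team South wins overall — Team West's leads skew toward the low-rate cold group.)

Team South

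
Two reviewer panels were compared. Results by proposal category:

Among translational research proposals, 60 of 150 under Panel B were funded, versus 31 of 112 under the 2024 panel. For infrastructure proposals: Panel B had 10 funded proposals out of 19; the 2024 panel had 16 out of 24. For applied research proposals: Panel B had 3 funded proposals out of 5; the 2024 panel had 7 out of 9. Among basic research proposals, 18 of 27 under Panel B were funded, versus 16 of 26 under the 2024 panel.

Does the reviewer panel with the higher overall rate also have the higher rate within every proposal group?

No

Translational research: Panel B 60/150 = 40.0%, the 2024 panel 31/112 = 27.7% → Panel B
Infrastructure: Panel B 10/19 = 52.6%, the 2024 panel 16/24 = 66.7% → the 2024 panel
Applied research: Panel B 3/5 = 60.0%, the 2024 panel 7/9 = 77.8% → the 2024 panel
Basic research: Panel B 18/27 = 66.7%, the 2024 panel 16/26 = 61.5% → Panel B
Overall: Panel B 91/201 = 45.3%, the 2024 panel 70/171 = 40.9% → Panel B
Neither sweeps: Panel B wins 2 of 4 groups, the 2024 panel wins 2. Panel B wins overall but not every group — no Simpson reversal.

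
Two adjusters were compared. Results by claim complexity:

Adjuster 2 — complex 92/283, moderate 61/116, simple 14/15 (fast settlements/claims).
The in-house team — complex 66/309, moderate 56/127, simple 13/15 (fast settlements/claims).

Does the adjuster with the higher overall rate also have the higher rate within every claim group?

Yes

Complex: Adjuster 2 92/283 = 32.5%, the in-house team 66/309 = 21.4% → Adjuster 2
Moderate: Adjuster 2 61/116 = 52.6%, the in-house team 56/127 = 44.1% → Adjuster 2
Simple: Adjuster 2 14/15 = 93.3%, the in-house team 13/15 = 86.7% → Adjuster 2
Overall: Adjuster 2 167/414 = 40.3%, the in-house team 135/451 = 29.9% → Adjuster 2
Adjuster 2 wins overall and in every claim group — no reversal.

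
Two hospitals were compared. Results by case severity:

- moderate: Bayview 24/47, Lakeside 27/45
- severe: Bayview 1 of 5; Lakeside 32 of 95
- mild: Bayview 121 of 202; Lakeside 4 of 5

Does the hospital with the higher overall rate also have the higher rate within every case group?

No

Moderate: Bayview 24/47 = 51.1%, Lakeside 27/45 = 60.0% → Lakeside
Severe: Bayview 1/5 = 20.0%, Lakeside 32/95 = 33.7% → Lakeside
Mild: Bayview 121/202 = 59.9%, Lakeside 4/5 = 80.0% → Lakeside
Overall: Bayview 146/254 = 57.5%, Lakeside 63/145 = 43.4% → Bayview
Lakeside wins each case group but Bayview wins overall — the comparison reverses. Lakeside's patients skew toward severe, which has a lower base rate.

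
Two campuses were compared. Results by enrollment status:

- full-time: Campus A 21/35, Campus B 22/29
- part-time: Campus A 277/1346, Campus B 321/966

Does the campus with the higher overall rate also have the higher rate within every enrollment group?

Yes

Full-time: Campus A 21/35 = 60.0%, Campus B 22/29 = 75.9% → Campus B
Part-time: Campus A 277/1346 = 20.6%, Campus B 321/966 = 33.2% → Campus B
Overall: Campus A 298/1381 = 21.6%, Campus B 343/995 = 34.5% → Campus B
Campus B wins overall and in every enrollment group — no reversal.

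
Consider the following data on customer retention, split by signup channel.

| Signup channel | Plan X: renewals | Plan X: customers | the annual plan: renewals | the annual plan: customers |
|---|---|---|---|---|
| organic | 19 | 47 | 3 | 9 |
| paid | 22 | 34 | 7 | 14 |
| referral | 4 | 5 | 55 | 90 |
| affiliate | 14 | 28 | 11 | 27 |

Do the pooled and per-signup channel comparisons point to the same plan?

Organic: Plan X 19/47 = 40.4%, the annual plan 3/9 = 33.3% → Plan X
Paid: Plan X 22/34 = 64.7%, the annual plan 7/14 = 50.0% → Plan X
Referral: Plan X 4/5 = 80.0%, the annual plan 55/90 = 61.1% → Plan X
Affiliate: Plan X 14/28 = 50.0%, the annual plan 11/27 = 40.7% → Plan X
Overall: Plan X 59/114 = 51.8%, the annual plan 76/140 = 54.3% → the annual plan
Plan X wins each signup group but the annual plan wins overall — the comparison reverses. Plan X's customers skew toward organic, which has a lower base rate.

No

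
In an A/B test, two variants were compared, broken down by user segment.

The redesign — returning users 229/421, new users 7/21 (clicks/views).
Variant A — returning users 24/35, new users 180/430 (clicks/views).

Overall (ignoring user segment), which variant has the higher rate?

the redesign

Returning users: the redesign 229/421 = 54.4%, Variant A 24/35 = 68.6% → Variant A
New users: the redesign 7/21 = 33.3%, Variant A 180/430 = 41.9% → Variant A
Overall: the redesign 236/442 = 53.4%, Variant A 204/465 = 43.9% → the redesign
(Variant A wins every user group but the redesign wins overall — Variant A's views skew toward the low-rate new users group.)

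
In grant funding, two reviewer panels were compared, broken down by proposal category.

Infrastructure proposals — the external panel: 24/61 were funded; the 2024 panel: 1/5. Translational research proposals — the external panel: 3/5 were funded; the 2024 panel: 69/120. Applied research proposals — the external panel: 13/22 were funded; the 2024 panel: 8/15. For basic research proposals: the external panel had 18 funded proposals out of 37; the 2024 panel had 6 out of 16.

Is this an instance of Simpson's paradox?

Yes

Infrastructure: the external panel 24/61 = 39.3%, the 2024 panel 1/5 = 20.0% → the external panel
Translational research: the external panel 3/5 = 60.0%, the 2024 panel 69/120 = 57.5% → the external panel
Applied research: the external panel 13/22 = 59.1%, the 2024 panel 8/15 = 53.3% → the external panel
Basic research: the external panel 18/37 = 48.6%, the 2024 panel 6/16 = 37.5% → the external panel
Overall: the external panel 58/125 = 46.4%, the 2024 panel 84/156 = 53.8% → the 2024 panel
The external panel wins each proposal group but the 2024 panel wins overall — the comparison reverses. The external panel's proposals skew toward infrastructure, which has a lower base rate.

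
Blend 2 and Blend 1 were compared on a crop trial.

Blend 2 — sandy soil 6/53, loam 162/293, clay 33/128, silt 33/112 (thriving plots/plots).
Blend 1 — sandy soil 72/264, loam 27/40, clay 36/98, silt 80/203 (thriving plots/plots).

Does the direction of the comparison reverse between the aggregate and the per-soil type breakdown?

Sandy soil: Blend 2 6/53 = 11.3%, Blend 1 72/264 = 27.3% → Blend 1
Loam: Blend 2 162/293 = 55.3%, Blend 1 27/40 = 67.5% → Blend 1
Clay: Blend 2 33/128 = 25.8%, Blend 1 36/98 = 36.7% → Blend 1
Silt: Blend 2 33/112 = 29.5%, Blend 1 80/203 = 39.4% → Blend 1
Overall: Blend 2 234/586 = 39.9%, Blend 1 215/605 = 35.5% → Blend 2
Blend 1 wins each soil group but Blend 2 wins overall — the comparison reverses. Blend 1's plots skew toward sandy soil, which has a lower base rate.

Yes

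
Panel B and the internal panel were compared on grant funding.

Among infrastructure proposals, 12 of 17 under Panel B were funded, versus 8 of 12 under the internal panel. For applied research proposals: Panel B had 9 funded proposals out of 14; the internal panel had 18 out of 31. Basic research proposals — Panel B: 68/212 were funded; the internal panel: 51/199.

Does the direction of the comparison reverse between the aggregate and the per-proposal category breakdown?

Infrastructure: Panel B 12/17 = 70.6%, the internal panel 8/12 = 66.7% → Panel B
Applied research: Panel B 9/14 = 64.3%, the internal panel 18/31 = 58.1% → Panel B
Basic research: Panel B 68/212 = 32.1%, the internal panel 51/199 = 25.6% → Panel B
Overall: Panel B 89/243 = 36.6%, the internal panel 77/242 = 31.8% → Panel B
Panel B wins overall and in every proposal group — no reversal.

No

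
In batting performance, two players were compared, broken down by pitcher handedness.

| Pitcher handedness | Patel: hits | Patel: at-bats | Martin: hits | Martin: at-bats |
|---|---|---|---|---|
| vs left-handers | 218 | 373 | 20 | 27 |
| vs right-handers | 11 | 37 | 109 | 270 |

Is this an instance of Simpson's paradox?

Vs left-handers: Patel 218/373 = 58.4%, Martin 20/27 = 74.1% → Martin
Vs right-handers: Patel 11/37 = 29.7%, Martin 109/270 = 40.4% → Martin
Overall: Patel 229/410 = 55.9%, Martin 129/297 = 43.4% → Patel
Martin wins each pitcher group but Patel wins overall — the comparison reverses. Martin's at-bats skew toward vs right-handers, which has a lower base rate.

Yes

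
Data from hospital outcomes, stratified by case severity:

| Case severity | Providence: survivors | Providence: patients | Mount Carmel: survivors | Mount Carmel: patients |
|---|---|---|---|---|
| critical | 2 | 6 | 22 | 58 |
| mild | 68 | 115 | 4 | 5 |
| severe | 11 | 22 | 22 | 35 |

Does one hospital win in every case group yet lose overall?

Critical: Providence 2/6 = 33.3%, Mount Carmel 22/58 = 37.9% → Mount Carmel
Mild: Providence 68/115 = 59.1%, Mount Carmel 4/5 = 80.0% → Mount Carmel
Severe: Providence 11/22 = 50.0%, Mount Carmel 22/35 = 62.9% → Mount Carmel
Overall: Providence 81/143 = 56.6%, Mount Carmel 48/98 = 49.0% → Providence
Mount Carmel wins each case group but Providence wins overall — the comparison reverses. Mount Carmel's patients skew toward critical, which has a lower base rate.

Yes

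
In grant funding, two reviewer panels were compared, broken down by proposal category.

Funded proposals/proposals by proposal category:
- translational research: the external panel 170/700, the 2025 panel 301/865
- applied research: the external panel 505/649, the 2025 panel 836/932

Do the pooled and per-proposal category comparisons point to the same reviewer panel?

Translational research: the external panel 170/700 = 24.3%, the 2025 panel 301/865 = 34.8% → the 2025 panel
Applied research: the external panel 505/649 = 77.8%, the 2025 panel 836/932 = 89.7% → the 2025 panel
Overall: the external panel 675/1349 = 50.0%, the 2025 panel 1137/1797 = 63.3% → the 2025 panel
The 2025 panel wins overall and in every proposal group — no reversal.

Yes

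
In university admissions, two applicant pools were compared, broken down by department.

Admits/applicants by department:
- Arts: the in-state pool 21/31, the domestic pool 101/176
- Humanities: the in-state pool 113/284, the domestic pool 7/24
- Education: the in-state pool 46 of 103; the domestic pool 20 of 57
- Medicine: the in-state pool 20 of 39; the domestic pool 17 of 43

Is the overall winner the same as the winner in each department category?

Arts: the in-state pool 21/31 = 67.7%, the domestic pool 101/176 = 57.4% → the in-state pool
Humanities: the in-state pool 113/284 = 39.8%, the domestic pool 7/24 = 29.2% → the in-state pool
Education: the in-state pool 46/103 = 44.7%, the domestic pool 20/57 = 35.1% → the in-state pool
Medicine: the in-state pool 20/39 = 51.3%, the domestic pool 17/43 = 39.5% → the in-state pool
Overall: the in-state pool 200/457 = 43.8%, the domestic pool 145/300 = 48.3% → the domestic pool
The in-state pool wins each department group but the domestic pool wins overall — the comparison reverses. The in-state pool's applicants skew toward Humanities, which has a lower base rate.

No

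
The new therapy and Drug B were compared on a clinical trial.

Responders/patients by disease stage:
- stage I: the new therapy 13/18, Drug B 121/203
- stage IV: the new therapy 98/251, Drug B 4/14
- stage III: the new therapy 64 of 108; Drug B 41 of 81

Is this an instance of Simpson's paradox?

Yes

Stage I: the new therapy 13/18 = 72.2%, Drug B 121/203 = 59.6% → the new therapy
Stage IV: the new therapy 98/251 = 39.0%, Drug B 4/14 = 28.6% → the new therapy
Stage III: the new therapy 64/108 = 59.3%, Drug B 41/81 = 50.6% → the new therapy
Overall: the new therapy 175/377 = 46.4%, Drug B 166/298 = 55.7% → Drug B
The new therapy wins each disease group but Drug B wins overall — the comparison reverses. The new therapy's patients skew toward stage IV, which has a lower base rate.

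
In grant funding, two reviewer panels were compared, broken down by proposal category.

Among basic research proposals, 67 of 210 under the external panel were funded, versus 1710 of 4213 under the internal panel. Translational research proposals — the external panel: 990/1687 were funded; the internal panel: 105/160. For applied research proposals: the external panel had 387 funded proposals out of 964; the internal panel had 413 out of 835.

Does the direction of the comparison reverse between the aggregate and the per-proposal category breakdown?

Yes

Basic research: the external panel 67/210 = 31.9%, the internal panel 1710/4213 = 40.6% → the internal panel
Translational research: the external panel 990/1687 = 58.7%, the internal panel 105/160 = 65.6% → the internal panel
Applied research: the external panel 387/964 = 40.1%, the internal panel 413/835 = 49.5% → the internal panel
Overall: the external panel 1444/2861 = 50.5%, the internal panel 2228/5208 = 42.8% → the external panel
The internal panel wins each proposal group but the external panel wins overall — the comparison reverses. The internal panel's proposals skew toward basic research, which has a lower base rate.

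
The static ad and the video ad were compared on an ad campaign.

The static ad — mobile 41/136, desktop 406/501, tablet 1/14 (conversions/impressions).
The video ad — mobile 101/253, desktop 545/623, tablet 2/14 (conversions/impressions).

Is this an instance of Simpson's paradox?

Mobile: the static ad 41/136 = 30.1%, the video ad 101/253 = 39.9% → the video ad
Desktop: the static ad 406/501 = 81.0%, the video ad 545/623 = 87.5% → the video ad
Tablet: the static ad 1/14 = 7.1%, the video ad 2/14 = 14.3% → the video ad
Overall: the static ad 448/651 = 68.8%, the video ad 648/890 = 72.8% → the video ad
The video ad wins overall and in every device group — no reversal.

No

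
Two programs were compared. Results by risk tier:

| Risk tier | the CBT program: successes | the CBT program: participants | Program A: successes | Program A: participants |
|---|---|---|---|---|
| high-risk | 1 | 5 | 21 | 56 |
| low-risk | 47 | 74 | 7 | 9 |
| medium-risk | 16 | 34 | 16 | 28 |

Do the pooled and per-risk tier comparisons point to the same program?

No

High-risk: the CBT program 1/5 = 20.0%, Program A 21/56 = 37.5% → Program A
Low-risk: the CBT program 47/74 = 63.5%, Program A 7/9 = 77.8% → Program A
Medium-risk: the CBT program 16/34 = 47.1%, Program A 16/28 = 57.1% → Program A
Overall: the CBT program 64/113 = 56.6%, Program A 44/93 = 47.3% → the CBT program
Program A wins each risk group but the CBT program wins overall — the comparison reverses. Program A's participants skew toward high-risk, which has a lower base rate.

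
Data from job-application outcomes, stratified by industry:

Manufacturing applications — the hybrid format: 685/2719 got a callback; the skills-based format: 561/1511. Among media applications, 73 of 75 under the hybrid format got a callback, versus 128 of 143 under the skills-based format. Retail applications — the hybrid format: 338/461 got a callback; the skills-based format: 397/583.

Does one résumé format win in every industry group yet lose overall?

No

Manufacturing: the hybrid format 685/2719 = 25.2%, the skills-based format 561/1511 = 37.1% → the skills-based format
Media: the hybrid format 73/75 = 97.3%, the skills-based format 128/143 = 89.5% → the hybrid format
Retail: the hybrid format 338/461 = 73.3%, the skills-based format 397/583 = 68.1% → the hybrid format
Overall: the hybrid format 1096/3255 = 33.7%, the skills-based format 1086/2237 = 48.5% → the skills-based format
Neither sweeps: the hybrid format wins 2 of 3 groups, the skills-based format wins 1. The skills-based format wins overall but not every group — no Simpson reversal.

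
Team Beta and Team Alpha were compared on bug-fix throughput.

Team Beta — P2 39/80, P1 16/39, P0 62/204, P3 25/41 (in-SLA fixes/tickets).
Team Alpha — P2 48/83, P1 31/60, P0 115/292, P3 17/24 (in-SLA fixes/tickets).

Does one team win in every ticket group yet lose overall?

P2: Team Beta 39/80 = 48.8%, Team Alpha 48/83 = 57.8% → Team Alpha
P1: Team Beta 16/39 = 41.0%, Team Alpha 31/60 = 51.7% → Team Alpha
P0: Team Beta 62/204 = 30.4%, Team Alpha 115/292 = 39.4% → Team Alpha
P3: Team Beta 25/41 = 61.0%, Team Alpha 17/24 = 70.8% → Team Alpha
Overall: Team Beta 142/364 = 39.0%, Team Alpha 211/459 = 46.0% → Team Alpha
Team Alpha wins overall and in every ticket group — no reversal.

No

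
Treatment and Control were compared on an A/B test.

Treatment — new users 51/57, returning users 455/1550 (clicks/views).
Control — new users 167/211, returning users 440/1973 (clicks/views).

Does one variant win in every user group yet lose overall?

No

New users: Treatment 51/57 = 89.5%, Control 167/211 = 79.1% → Treatment
Returning users: Treatment 455/1550 = 29.4%, Control 440/1973 = 22.3% → Treatment
Overall: Treatment 506/1607 = 31.5%, Control 607/2184 = 27.8% → Treatment
Treatment wins overall and in every user group — no reversal.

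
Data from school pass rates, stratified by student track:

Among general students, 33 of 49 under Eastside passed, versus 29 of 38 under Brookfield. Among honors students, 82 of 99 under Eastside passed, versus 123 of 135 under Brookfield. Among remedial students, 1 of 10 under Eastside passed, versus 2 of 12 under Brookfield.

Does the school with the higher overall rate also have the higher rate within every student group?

General: Eastside 33/49 = 67.3%, Brookfield 29/38 = 76.3% → Brookfield
Honors: Eastside 82/99 = 82.8%, Brookfield 123/135 = 91.1% → Brookfield
Remedial: Eastside 1/10 = 10.0%, Brookfield 2/12 = 16.7% → Brookfield
Overall: Eastside 116/158 = 73.4%, Brookfield 154/185 = 83.2% → Brookfield
Brookfield wins overall and in every student group — no reversal.

Yes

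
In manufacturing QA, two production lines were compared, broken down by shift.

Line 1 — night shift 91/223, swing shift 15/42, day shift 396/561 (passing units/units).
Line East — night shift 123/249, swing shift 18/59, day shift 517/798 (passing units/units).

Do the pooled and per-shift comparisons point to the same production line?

Night shift: Line 1 91/223 = 40.8%, Line East 123/249 = 49.4% → Line East
Swing shift: Line 1 15/42 = 35.7%, Line East 18/59 = 30.5% → Line 1
Day shift: Line 1 396/561 = 70.6%, Line East 517/798 = 64.8% → Line 1
Overall: Line 1 502/826 = 60.8%, Line East 658/1106 = 59.5% → Line 1
Neither sweeps: Line 1 wins 2 of 3 groups, Line East wins 1. Line 1 wins overall but not every group — no Simpson reversal.

No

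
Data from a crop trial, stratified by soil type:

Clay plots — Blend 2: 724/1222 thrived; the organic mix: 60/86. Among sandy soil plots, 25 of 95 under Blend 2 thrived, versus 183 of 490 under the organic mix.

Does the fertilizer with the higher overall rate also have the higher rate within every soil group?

No

Clay: Blend 2 724/1222 = 59.2%, the organic mix 60/86 = 69.8% → the organic mix
Sandy soil: Blend 2 25/95 = 26.3%, the organic mix 183/490 = 37.3% → the organic mix
Overall: Blend 2 749/1317 = 56.9%, the organic mix 243/576 = 42.2% → Blend 2
The organic mix wins each soil group but Blend 2 wins overall — the comparison reverses. The organic mix's plots skew toward sandy soil, which has a lower base rate.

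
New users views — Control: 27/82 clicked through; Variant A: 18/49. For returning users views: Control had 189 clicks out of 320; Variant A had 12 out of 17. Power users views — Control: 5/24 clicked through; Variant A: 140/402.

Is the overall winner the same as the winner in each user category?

New users: Control 27/82 = 32.9%, Variant A 18/49 = 36.7% → Variant A
Returning users: Control 189/320 = 59.1%, Variant A 12/17 = 70.6% → Variant A
Power users: Control 5/24 = 20.8%, Variant A 140/402 = 34.8% → Variant A
Overall: Control 221/426 = 51.9%, Variant A 170/468 = 36.3% → Control
Variant A wins each user group but Control wins overall — the comparison reverses. Variant A's views skew toward power users, which has a lower base rate.

No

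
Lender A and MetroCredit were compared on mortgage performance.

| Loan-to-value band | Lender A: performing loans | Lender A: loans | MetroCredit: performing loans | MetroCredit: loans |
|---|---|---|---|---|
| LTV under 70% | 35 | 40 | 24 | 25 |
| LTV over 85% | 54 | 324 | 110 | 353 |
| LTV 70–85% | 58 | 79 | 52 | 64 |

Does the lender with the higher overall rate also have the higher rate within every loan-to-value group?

Yes

LTV under 70%: Lender A 35/40 = 87.5%, MetroCredit 24/25 = 96.0% → MetroCredit
LTV over 85%: Lender A 54/324 = 16.7%, MetroCredit 110/353 = 31.2% → MetroCredit
LTV 70–85%: Lender A 58/79 = 73.4%, MetroCredit 52/64 = 81.2% → MetroCredit
Overall: Lender A 147/443 = 33.2%, MetroCredit 186/442 = 42.1% → MetroCredit
MetroCredit wins overall and in every loan-to-value group — no reversal.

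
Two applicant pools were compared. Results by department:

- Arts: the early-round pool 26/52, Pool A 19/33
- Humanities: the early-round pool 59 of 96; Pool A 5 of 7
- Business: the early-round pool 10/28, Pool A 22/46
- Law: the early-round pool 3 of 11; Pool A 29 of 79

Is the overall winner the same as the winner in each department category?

No

Arts: the early-round pool 26/52 = 50.0%, Pool A 19/33 = 57.6% → Pool A
Humanities: the early-round pool 59/96 = 61.5%, Pool A 5/7 = 71.4% → Pool A
Business: the early-round pool 10/28 = 35.7%, Pool A 22/46 = 47.8% → Pool A
Law: the early-round pool 3/11 = 27.3%, Pool A 29/79 = 36.7% → Pool A
Overall: the early-round pool 98/187 = 52.4%, Pool A 75/165 = 45.5% → the early-round pool
Pool A wins each department group but the early-round pool wins overall — the comparison reverses. Pool A's applicants skew toward Law, which has a lower base rate.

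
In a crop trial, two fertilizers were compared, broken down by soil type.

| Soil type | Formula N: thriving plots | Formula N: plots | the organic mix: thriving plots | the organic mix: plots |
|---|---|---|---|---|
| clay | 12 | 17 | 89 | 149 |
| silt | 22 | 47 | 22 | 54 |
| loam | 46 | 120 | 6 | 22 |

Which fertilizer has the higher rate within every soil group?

Formula N

Clay: Formula N 12/17 = 70.6%, the organic mix 89/149 = 59.7% → Formula N
Silt: Formula N 22/47 = 46.8%, the organic mix 22/54 = 40.7% → Formula N
Loam: Formula N 46/120 = 38.3%, the organic mix 6/22 = 27.3% → Formula N
Formula N has the higher rate in all 3 groups.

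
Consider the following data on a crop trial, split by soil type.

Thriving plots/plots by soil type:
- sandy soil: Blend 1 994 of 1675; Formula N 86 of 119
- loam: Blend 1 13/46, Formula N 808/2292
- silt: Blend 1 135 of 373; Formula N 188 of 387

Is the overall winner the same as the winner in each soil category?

Sandy soil: Blend 1 994/1675 = 59.3%, Formula N 86/119 = 72.3% → Formula N
Loam: Blend 1 13/46 = 28.3%, Formula N 808/2292 = 35.3% → Formula N
Silt: Blend 1 135/373 = 36.2%, Formula N 188/387 = 48.6% → Formula N
Overall: Blend 1 1142/2094 = 54.5%, Formula N 1082/2798 = 38.7% → Blend 1
Formula N wins each soil group but Blend 1 wins overall — the comparison reverses. Formula N's plots skew toward loam, which has a lower base rate.

No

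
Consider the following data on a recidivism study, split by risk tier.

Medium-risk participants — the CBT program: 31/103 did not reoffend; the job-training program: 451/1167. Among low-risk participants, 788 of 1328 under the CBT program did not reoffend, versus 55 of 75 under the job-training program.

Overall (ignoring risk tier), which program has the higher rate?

Medium-risk: the CBT program 31/103 = 30.1%, the job-training program 451/1167 = 38.6% → the job-training program
Low-risk: the CBT program 788/1328 = 59.3%, the job-training program 55/75 = 73.3% → the job-training program
Overall: the CBT program 819/1431 = 57.2%, the job-training program 506/1242 = 40.7% → the CBT program
(The job-training program wins every risk group but the CBT program wins overall — the job-training program's participants skew toward the low-rate medium-risk group.)

the CBT program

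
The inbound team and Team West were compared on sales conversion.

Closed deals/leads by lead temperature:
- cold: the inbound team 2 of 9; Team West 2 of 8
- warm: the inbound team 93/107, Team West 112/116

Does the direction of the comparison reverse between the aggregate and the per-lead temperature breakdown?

Cold: the inbound team 2/9 = 22.2%, Team West 2/8 = 25.0% → Team West
Warm: the inbound team 93/107 = 86.9%, Team West 112/116 = 96.6% → Team West
Overall: the inbound team 95/116 = 81.9%, Team West 114/124 = 91.9% → Team West
Team West wins overall and in every lead group — no reversal.

No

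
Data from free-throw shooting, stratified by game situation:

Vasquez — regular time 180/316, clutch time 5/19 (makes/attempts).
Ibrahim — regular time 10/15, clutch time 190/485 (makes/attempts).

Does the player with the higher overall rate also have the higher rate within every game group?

No

Regular time: Vasquez 180/316 = 57.0%, Ibrahim 10/15 = 66.7% → Ibrahim
Clutch time: Vasquez 5/19 = 26.3%, Ibrahim 190/485 = 39.2% → Ibrahim
Overall: Vasquez 185/335 = 55.2%, Ibrahim 200/500 = 40.0% → Vasquez
Ibrahim wins each game group but Vasquez wins overall — the comparison reverses. Ibrahim's attempts skew toward clutch time, which has a lower base rate.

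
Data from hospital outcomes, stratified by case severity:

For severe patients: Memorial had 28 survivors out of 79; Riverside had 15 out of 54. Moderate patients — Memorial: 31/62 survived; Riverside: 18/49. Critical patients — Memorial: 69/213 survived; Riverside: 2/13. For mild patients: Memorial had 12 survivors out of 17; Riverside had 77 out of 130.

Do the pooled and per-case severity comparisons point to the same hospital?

Severe: Memorial 28/79 = 35.4%, Riverside 15/54 = 27.8% → Memorial
Moderate: Memorial 31/62 = 50.0%, Riverside 18/49 = 36.7% → Memorial
Critical: Memorial 69/213 = 32.4%, Riverside 2/13 = 15.4% → Memorial
Mild: Memorial 12/17 = 70.6%, Riverside 77/130 = 59.2% → Memorial
Overall: Memorial 140/371 = 37.7%, Riverside 112/246 = 45.5% → Riverside
Memorial wins each case group but Riverside wins overall — the comparison reverses. Memorial's patients skew toward critical, which has a lower base rate.

No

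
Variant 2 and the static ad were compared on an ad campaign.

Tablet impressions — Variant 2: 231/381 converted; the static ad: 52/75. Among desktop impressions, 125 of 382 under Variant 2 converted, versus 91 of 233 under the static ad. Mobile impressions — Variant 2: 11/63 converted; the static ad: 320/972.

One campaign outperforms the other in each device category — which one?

Tablet: Variant 2 231/381 = 60.6%, the static ad 52/75 = 69.3% → the static ad
Desktop: Variant 2 125/382 = 32.7%, the static ad 91/233 = 39.1% → the static ad
Mobile: Variant 2 11/63 = 17.5%, the static ad 320/972 = 32.9% → the static ad
The static ad has the higher rate in all 3 groups.

the static ad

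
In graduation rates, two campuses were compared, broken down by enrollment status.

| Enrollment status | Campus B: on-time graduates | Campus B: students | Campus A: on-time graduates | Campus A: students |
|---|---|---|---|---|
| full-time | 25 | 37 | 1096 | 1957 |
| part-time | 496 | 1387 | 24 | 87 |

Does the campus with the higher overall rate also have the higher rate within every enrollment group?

Full-time: Campus B 25/37 = 67.6%, Campus A 1096/1957 = 56.0% → Campus B
Part-time: Campus B 496/1387 = 35.8%, Campus A 24/87 = 27.6% → Campus B
Overall: Campus B 521/1424 = 36.6%, Campus A 1120/2044 = 54.8% → Campus A
Campus B wins each enrollment group but Campus A wins overall — the comparison reverses. Campus B's students skew toward part-time, which has a lower base rate.

No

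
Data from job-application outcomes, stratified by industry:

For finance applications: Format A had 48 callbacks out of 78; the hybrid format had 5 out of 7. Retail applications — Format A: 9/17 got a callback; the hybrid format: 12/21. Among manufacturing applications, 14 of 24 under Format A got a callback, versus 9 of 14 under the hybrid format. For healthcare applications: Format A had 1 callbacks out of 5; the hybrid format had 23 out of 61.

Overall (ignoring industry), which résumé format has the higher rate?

Format A

Finance: Format A 48/78 = 61.5%, the hybrid format 5/7 = 71.4% → the hybrid format
Retail: Format A 9/17 = 52.9%, the hybrid format 12/21 = 57.1% → the hybrid format
Manufacturing: Format A 14/24 = 58.3%, the hybrid format 9/14 = 64.3% → the hybrid format
Healthcare: Format A 1/5 = 20.0%, the hybrid format 23/61 = 37.7% → the hybrid format
Overall: Format A 72/124 = 58.1%, the hybrid format 49/103 = 47.6% → Format A
(The hybrid format wins every industry group but Format A wins overall — the hybrid format's applications skew toward the low-rate healthcare group.)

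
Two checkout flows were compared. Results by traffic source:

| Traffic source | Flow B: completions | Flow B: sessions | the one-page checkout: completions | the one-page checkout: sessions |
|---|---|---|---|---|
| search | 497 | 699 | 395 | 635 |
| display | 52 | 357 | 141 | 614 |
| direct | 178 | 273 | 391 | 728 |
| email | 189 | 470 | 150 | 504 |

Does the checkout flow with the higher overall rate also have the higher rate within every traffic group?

No

Search: Flow B 497/699 = 71.1%, the one-page checkout 395/635 = 62.2% → Flow B
Display: Flow B 52/357 = 14.6%, the one-page checkout 141/614 = 23.0% → the one-page checkout
Direct: Flow B 178/273 = 65.2%, the one-page checkout 391/728 = 53.7% → Flow B
Email: Flow B 189/470 = 40.2%, the one-page checkout 150/504 = 29.8% → Flow B
Overall: Flow B 916/1799 = 50.9%, the one-page checkout 1077/2481 = 43.4% → Flow B
Neither sweeps: Flow B wins 3 of 4 groups, the one-page checkout wins 1. Flow B wins overall but not every group — no Simpson reversal.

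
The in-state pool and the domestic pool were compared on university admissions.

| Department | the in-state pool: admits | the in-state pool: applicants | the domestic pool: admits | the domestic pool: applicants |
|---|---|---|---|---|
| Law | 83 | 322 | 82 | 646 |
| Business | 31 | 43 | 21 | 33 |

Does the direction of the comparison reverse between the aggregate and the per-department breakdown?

No

Law: the in-state pool 83/322 = 25.8%, the domestic pool 82/646 = 12.7% → the in-state pool
Business: the in-state pool 31/43 = 72.1%, the domestic pool 21/33 = 63.6% → the in-state pool
Overall: the in-state pool 114/365 = 31.2%, the domestic pool 103/679 = 15.2% → the in-state pool
The in-state pool wins overall and in every department group — no reversal.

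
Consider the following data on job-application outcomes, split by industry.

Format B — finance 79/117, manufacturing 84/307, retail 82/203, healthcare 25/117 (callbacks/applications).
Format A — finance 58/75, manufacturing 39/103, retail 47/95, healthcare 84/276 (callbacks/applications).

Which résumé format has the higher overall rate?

Finance: Format B 79/117 = 67.5%, Format A 58/75 = 77.3% → Format A
Manufacturing: Format B 84/307 = 27.4%, Format A 39/103 = 37.9% → Format A
Retail: Format B 82/203 = 40.4%, Format A 47/95 = 49.5% → Format A
Healthcare: Format B 25/117 = 21.4%, Format A 84/276 = 30.4% → Format A
Overall: Format B 270/744 = 36.3%, Format A 228/549 = 41.5% → Format A

Format A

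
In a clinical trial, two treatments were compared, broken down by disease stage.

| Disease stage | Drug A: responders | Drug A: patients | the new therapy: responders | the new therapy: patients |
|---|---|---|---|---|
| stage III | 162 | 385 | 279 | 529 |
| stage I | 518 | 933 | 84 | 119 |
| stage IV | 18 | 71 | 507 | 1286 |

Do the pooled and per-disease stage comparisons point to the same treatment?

Stage III: Drug A 162/385 = 42.1%, the new therapy 279/529 = 52.7% → the new therapy
Stage I: Drug A 518/933 = 55.5%, the new therapy 84/119 = 70.6% → the new therapy
Stage IV: Drug A 18/71 = 25.4%, the new therapy 507/1286 = 39.4% → the new therapy
Overall: Drug A 698/1389 = 50.3%, the new therapy 870/1934 = 45.0% → Drug A
The new therapy wins each disease group but Drug A wins overall — the comparison reverses. The new therapy's patients skew toward stage IV, which has a lower base rate.

No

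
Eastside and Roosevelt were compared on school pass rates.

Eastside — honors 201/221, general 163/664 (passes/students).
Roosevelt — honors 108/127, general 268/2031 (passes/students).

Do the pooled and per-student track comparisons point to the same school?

Honors: Eastside 201/221 = 91.0%, Roosevelt 108/127 = 85.0% → Eastside
General: Eastside 163/664 = 24.5%, Roosevelt 268/2031 = 13.2% → Eastside
Overall: Eastside 364/885 = 41.1%, Roosevelt 376/2158 = 17.4% → Eastside
Eastside wins overall and in every student group — no reversal.

Yes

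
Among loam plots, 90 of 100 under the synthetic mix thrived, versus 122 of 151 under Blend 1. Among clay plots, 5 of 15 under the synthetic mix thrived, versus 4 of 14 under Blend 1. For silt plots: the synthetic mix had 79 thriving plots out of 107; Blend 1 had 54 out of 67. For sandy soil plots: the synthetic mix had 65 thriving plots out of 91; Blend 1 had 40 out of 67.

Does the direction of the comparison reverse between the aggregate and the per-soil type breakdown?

No

Loam: the synthetic mix 90/100 = 90.0%, Blend 1 122/151 = 80.8% → the synthetic mix
Clay: the synthetic mix 5/15 = 33.3%, Blend 1 4/14 = 28.6% → the synthetic mix
Silt: the synthetic mix 79/107 = 73.8%, Blend 1 54/67 = 80.6% → Blend 1
Sandy soil: the synthetic mix 65/91 = 71.4%, Blend 1 40/67 = 59.7% → the synthetic mix
Overall: the synthetic mix 239/313 = 76.4%, Blend 1 220/299 = 73.6% → the synthetic mix
Neither sweeps: the synthetic mix wins 3 of 4 groups, Blend 1 wins 1. The synthetic mix wins overall but not every group — no Simpson reversal.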